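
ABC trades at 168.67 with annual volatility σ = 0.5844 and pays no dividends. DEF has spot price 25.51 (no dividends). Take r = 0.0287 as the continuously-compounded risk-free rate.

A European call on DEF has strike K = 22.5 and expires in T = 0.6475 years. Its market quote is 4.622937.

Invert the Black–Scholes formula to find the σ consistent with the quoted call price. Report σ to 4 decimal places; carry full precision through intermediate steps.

At σ = 0.3359 the Black–Scholes value reproduces the quote:
σ√T = 0.3359·√0.6475 = 0.270290
d₁ = (ln(S/K) + (r+σ²/2)T) / (σ√T) = (ln(25.51/22.5) + (0.0287+0.3359²/2)·0.6475) / 0.270290 = (0.125555 + 0.055112) / 0.270290 = 0.668419
d₂ = d₁ − σ√T = 0.668419 − 0.270290 = 0.398129
e^{−rT} = 0.981588
N(d₁) = 0.748067,  N(d₂) = 0.654732
V = S·N(d₁) − K·e^{−rT}·N(d₂) = 19.083183 − 14.460246 = 4.622937 (the quoted price), and the Black–Scholes price is strictly increasing in σ, so σ is unique

sigma = 0.3359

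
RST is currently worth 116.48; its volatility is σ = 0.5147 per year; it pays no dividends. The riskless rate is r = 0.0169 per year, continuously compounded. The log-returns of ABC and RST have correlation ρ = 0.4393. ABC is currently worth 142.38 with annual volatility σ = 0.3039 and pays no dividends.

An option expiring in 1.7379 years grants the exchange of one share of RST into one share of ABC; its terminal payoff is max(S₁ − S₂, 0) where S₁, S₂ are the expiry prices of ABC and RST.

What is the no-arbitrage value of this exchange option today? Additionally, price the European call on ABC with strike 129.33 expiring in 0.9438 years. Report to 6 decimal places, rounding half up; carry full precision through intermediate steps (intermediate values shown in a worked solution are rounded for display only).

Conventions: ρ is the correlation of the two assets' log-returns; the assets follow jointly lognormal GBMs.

σ_eff = √(σ₁² + σ₂² − 2ρσ₁σ₂) = √(0.3039² + 0.5147² − 2·0.4393·0.3039·0.5147) = 0.468874
d₁ = (ln(S₁/S₂) + (q₂ − q₁ + σ_eff²/2)T) / (σ_eff√T) = (ln(142.38/116.48) + (0.0 − 0.0 + 0.109922)·1.7379) / 0.618114 = 0.633884
d₂ = d₁ − σ_eff√T = 0.633884 − 0.618114 = 0.015769
N(d₁) = 0.736922,  N(d₂) = 0.506291
V = S₁·e^{−q₁T}·N(d₁) − S₂·e^{−q₂T}·N(d₂) = 104.922904 − 58.972759 = 45.950145
[vanilla: ABC call K=129.33]
σ√T = 0.3039·√0.9438 = 0.295237
d₁ = (ln(S/K) + (r+σ²/2)T) / (σ√T) = (ln(142.38/129.33) + (0.0169+0.3039²/2)·0.9438) / 0.295237 = (0.096132 + 0.059533) / 0.295237 = 0.527254
d₂ = d₁ − σ√T = 0.527254 − 0.295237 = 0.232017
e^{−rT} = 0.984176
N(d₁) = 0.700991,  N(d₂) = 0.591738
price = S·N(d₁) − K·e^{−rT}·N(d₂) = 99.807163 − 75.318457 = 24.488706

exchange price = 45.950145
price(ABC call K=129.33) = 24.488706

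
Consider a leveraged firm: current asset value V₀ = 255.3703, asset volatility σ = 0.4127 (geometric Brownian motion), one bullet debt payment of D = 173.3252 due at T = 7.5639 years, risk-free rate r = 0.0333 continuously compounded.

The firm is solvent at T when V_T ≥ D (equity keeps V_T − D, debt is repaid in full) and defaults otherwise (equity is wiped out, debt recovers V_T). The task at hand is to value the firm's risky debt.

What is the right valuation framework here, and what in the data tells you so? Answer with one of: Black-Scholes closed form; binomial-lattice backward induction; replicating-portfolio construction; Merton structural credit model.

Key observation: the asked-for credit quantity lives on the firm's capital structure — asset value, asset volatility, debt face 173.3252 — which is the structural model's domain.

framework: Merton structural credit model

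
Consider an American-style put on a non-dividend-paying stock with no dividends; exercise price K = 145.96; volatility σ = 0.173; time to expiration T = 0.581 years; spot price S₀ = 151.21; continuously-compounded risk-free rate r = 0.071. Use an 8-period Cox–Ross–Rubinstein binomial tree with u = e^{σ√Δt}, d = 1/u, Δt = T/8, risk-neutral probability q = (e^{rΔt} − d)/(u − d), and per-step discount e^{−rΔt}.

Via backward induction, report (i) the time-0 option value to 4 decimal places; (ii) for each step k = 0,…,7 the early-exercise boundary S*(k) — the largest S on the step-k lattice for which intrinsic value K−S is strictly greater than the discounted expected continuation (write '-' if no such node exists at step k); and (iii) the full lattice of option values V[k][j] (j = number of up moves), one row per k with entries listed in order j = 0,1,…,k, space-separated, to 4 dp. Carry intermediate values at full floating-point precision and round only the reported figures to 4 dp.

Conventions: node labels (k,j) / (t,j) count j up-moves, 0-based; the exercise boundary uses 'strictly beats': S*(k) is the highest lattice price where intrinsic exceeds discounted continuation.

Δt=0.07262  u=1.04773  d=0.95445  q=0.54377  discount=0.99486
step 8 (expiry): payoffs max(K−S,0) = 41.8243 31.6472 20.4755 8.2120 0.0000 0.0000 0.0000 0.0000 0.0000
step 7: (k=7,j=0): S=109.1057, K−S=36.8543, hold=36.1036 ⇒ V=36.8543 exercise | (k=7,j=1): S=119.7685, K−S=26.1915, hold=25.4408 ⇒ V=26.1915 exercise | (k=7,j=2): S=131.4733, K−S=14.4867, hold=13.7360 ⇒ V=14.4867 exercise | (k=7,j=3): S=144.3221, K−S=1.6379, hold=3.7273 ⇒ V=3.7273 continue | (k=7,j=4): S=158.4266, K−S=0.0000, hold=0.0000 ⇒ V=0.0000 continue | (k=7,j=5): S=173.9095, K−S=0.0000, hold=0.0000 ⇒ V=0.0000 continue | (k=7,j=6): S=190.9055, K−S=0.0000, hold=0.0000 ⇒ V=0.0000 continue | (k=7,j=7): S=209.5626, K−S=0.0000, hold=0.0000 ⇒ V=0.0000 continue  boundary S*=131.4733
step 6: (k=6,j=0): S=114.3128, K−S=31.6472, hold=30.8965 ⇒ V=31.6472 exercise | (k=6,j=1): S=125.4845, K−S=20.4755, hold=19.7248 ⇒ V=20.4755 exercise | (k=6,j=2): S=137.7480, K−S=8.2120, hold=8.5916 ⇒ V=8.5916 continue | (k=6,j=3): S=151.2100, K−S=0.0000, hold=1.6918 ⇒ V=1.6918 continue | (k=6,j=4): S=165.9876, K−S=0.0000, hold=0.0000 ⇒ V=0.0000 continue | (k=6,j=5): S=182.2095, K−S=0.0000, hold=0.0000 ⇒ V=0.0000 continue | (k=6,j=6): S=200.0166, K−S=0.0000, hold=0.0000 ⇒ V=0.0000 continue  boundary S*=125.4845
step 5: (k=5,j=0): S=119.7685, K−S=26.1915, hold=25.4408 ⇒ V=26.1915 exercise | (k=5,j=1): S=131.4733, K−S=14.4867, hold=13.9413 ⇒ V=14.4867 exercise | (k=5,j=2): S=144.3221, K−S=1.6379, hold=4.8148 ⇒ V=4.8148 continue | (k=5,j=3): S=158.4266, K−S=0.0000, hold=0.7679 ⇒ V=0.7679 continue | (k=5,j=4): S=173.9095, K−S=0.0000, hold=0.0000 ⇒ V=0.0000 continue | (k=5,j=5): S=190.9055, K−S=0.0000, hold=0.0000 ⇒ V=0.0000 continue  boundary S*=131.4733
step 4: (k=4,j=0): S=125.4845, K−S=20.4755, hold=19.7248 ⇒ V=20.4755 exercise | (k=4,j=1): S=137.7480, K−S=8.2120, hold=9.1799 ⇒ V=9.1799 continue | (k=4,j=2): S=151.2100, K−S=0.0000, hold=2.6008 ⇒ V=2.6008 continue | (k=4,j=3): S=165.9876, K−S=0.0000, hold=0.3485 ⇒ V=0.3485 continue | (k=4,j=4): S=182.2095, K−S=0.0000, hold=0.0000 ⇒ V=0.0000 continue  boundary S*=125.4845
step 3: (k=3,j=0): S=131.4733, K−S=14.4867, hold=14.2596 ⇒ V=14.4867 exercise | (k=3,j=1): S=144.3221, K−S=1.6379, hold=5.5736 ⇒ V=5.5736 continue | (k=3,j=2): S=158.4266, K−S=0.0000, hold=1.3690 ⇒ V=1.3690 continue | (k=3,j=3): S=173.9095, K−S=0.0000, hold=0.1582 ⇒ V=0.1582 continue  boundary S*=131.4733
step 2: (k=2,j=0): S=137.7480, K−S=8.2120, hold=9.5904 ⇒ V=9.5904 continue | (k=2,j=1): S=151.2100, K−S=0.0000, hold=3.2703 ⇒ V=3.2703 continue | (k=2,j=2): S=165.9876, K−S=0.0000, hold=0.7069 ⇒ V=0.7069 continue  boundary S*=-
step 1: (k=1,j=0): S=144.3221, K−S=1.6379, hold=6.1221 ⇒ V=6.1221 continue | (k=1,j=1): S=158.4266, K−S=0.0000, hold=1.8668 ⇒ V=1.8668 continue  boundary S*=-
step 0: (k=0,j=0): S=151.2100, K−S=0.0000, hold=3.7886 ⇒ V=3.7886 continue  boundary S*=-

price = 3.7886
boundary = - - - 131.4733 125.4845 131.4733 125.4845 131.4733
tree:
3.7886
6.1221 1.8668
9.5904 3.2703 0.7069
14.4867 5.5736 1.3690 0.1582
20.4755 9.1799 2.6008 0.3485 0.0000
26.1915 14.4867 4.8148 0.7679 0.0000 0.0000
31.6472 20.4755 8.5916 1.6918 0.0000 0.0000 0.0000
36.8543 26.1915 14.4867 3.7273 0.0000 0.0000 0.0000 0.0000
41.8243 31.6472 20.4755 8.2120 0.0000 0.0000 0.0000 0.0000 0.0000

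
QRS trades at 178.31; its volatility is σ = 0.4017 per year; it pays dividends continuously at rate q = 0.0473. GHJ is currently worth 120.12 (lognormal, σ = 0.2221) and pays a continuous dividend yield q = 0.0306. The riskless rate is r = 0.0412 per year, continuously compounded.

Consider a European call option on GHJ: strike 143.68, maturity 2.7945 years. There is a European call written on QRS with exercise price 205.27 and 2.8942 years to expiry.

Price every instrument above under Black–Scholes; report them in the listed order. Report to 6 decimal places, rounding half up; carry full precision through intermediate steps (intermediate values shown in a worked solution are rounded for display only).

[GHJ call K=143.68]
σ√T = 0.2221·√2.7945 = 0.371279
d₁ = (ln(S/K) + (r−q+σ²/2)T) / (σ√T) = (ln(120.12/143.68) + (0.0412−0.0306+0.2221²/2)·2.7945) / 0.371279 = (-0.179097 + 0.098546) / 0.371279 = -0.216957
d₂ = d₁ − σ√T = -0.216957 − 0.371279 = -0.588236
e^{−rT} = 0.891247
e^{−qT} = 0.918042
N(d₁) = 0.414121,  N(d₂) = 0.278187
price = S·e^{−qT}·N(d₁) − K·e^{−rT}·N(d₂) = 45.667299 − 35.623065 = 10.044235
[QRS call K=205.27]
σ√T = 0.4017·√2.8942 = 0.683386
d₁ = (ln(S/K) + (r−q+σ²/2)T) / (σ√T) = (ln(178.31/205.27) + (0.0412−0.0473+0.4017²/2)·2.8942) / 0.683386 = (-0.140803 + 0.215854) / 0.683386 = 0.109822
d₂ = d₁ − σ√T = 0.109822 − 0.683386 = -0.573564
e^{−rT} = 0.887594
e^{−qT} = 0.872061
N(d₁) = 0.543725,  N(d₂) = 0.283132
price = S·e^{−qT}·N(d₁) − K·e^{−rT}·N(d₂) = 84.547712 − 51.585542 = 32.962169

price(GHJ call K=143.68) = 10.044235
price(QRS call K=205.27) = 32.962169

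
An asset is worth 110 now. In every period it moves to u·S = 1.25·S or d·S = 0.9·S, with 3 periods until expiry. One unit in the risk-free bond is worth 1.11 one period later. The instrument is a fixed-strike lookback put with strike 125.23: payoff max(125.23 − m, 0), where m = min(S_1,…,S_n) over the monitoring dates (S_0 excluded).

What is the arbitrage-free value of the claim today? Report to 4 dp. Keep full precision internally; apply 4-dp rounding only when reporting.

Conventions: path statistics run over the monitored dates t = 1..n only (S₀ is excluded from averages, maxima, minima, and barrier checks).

Risk-neutral up-probability p* = (R−d)/(u−d) = (1.11−0.9)/(1.25−0.9) = 0.6000; the claim prices as the p*-weighted sum of path payoffs discounted by R^3.
Enumerate all 2^3 = 8 price paths (U = up ×1.25, D = down ×0.9); each path with k up-moves has probability p*^k·(1−p*)^(3−k).
DDD: m=80.1900, payoff=45.0400, prob=0.064000
UDD: m=111.3750, payoff=13.8550, prob=0.096000
DUD: m=99.0000, payoff=26.2300, prob=0.096000
UUD: m=137.5000, payoff=0.0000, prob=0.144000
DDU: m=89.1000, payoff=36.1300, prob=0.096000
UDU: m=123.7500, payoff=1.4800, prob=0.144000
DUU: m=99.0000, payoff=26.2300, prob=0.144000
UUU: m=137.5000, payoff=0.0000, prob=0.216000
Price = Σ prob·payoff / R^3 = 14.189440 / 1.367631 = 10.3752

price = 10.3752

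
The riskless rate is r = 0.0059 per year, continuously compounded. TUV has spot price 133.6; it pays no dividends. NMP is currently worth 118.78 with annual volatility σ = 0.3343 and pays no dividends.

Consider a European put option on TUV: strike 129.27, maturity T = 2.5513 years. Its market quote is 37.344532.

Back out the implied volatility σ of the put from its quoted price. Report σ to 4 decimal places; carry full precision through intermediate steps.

sigma = 0.4989

At σ = 0.4989 the Black–Scholes value reproduces the quote:
σ√T = 0.4989·√2.5513 = 0.796882
d₁ = (ln(S/K) + (r+σ²/2)T) / (σ√T) = (ln(133.6/129.27) + (0.0059+0.4989²/2)·2.5513) / 0.796882 = (0.032947 + 0.332563) / 0.796882 = 0.458676
d₂ = d₁ − σ√T = 0.458676 − 0.796882 = -0.338207
e^{−rT} = 0.985060
N(−d₁) = 0.323234,  N(−d₂) = 0.632396
V = K·e^{−rT}·N(−d₂) − S·N(−d₁) = 80.528538 − 43.184006 = 37.344532 (equal to the quote); since ∂V/∂σ > 0 for all σ, the implied volatility is unique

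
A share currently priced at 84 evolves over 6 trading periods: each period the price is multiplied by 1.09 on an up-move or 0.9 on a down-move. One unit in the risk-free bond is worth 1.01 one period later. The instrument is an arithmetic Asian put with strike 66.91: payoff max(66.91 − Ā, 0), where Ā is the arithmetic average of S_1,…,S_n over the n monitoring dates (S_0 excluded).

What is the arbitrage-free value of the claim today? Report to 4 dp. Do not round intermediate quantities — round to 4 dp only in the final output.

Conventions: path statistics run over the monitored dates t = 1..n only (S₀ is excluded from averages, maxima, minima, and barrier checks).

Under the martingale measure an up-move has probability p* = 0.5789; value the claim as the probability-weighted average of per-path payoffs, discounted 6 periods at R = 1.01.
Enumerate all 2^6 = 64 price paths (U = up ×1.09, D = down ×0.9); each path with k up-moves has probability p*^k·(1−p*)^(6−k).
DDDDDD: Ā=59.0384, payoff=7.8716, prob=0.005572
UDDDDD: Ā=71.5021, payoff=0.0000, prob=0.007662
DUDDDD: Ā=68.8421, payoff=0.0000, prob=0.007662
UUDDDD: Ā=83.3754, payoff=0.0000, prob=0.010535
DDUDDD: Ā=66.4481, payoff=0.4619, prob=0.007662
UDUDDD: Ā=80.4760, payoff=0.0000, prob=0.010535
DUUDDD: Ā=77.8160, payoff=0.0000, prob=0.010535
UUUDDD: Ā=94.2439, payoff=0.0000, prob=0.014485
DDDUDD: Ā=64.2935, payoff=2.6165, prob=0.007662
UDDUDD: Ā=77.8666, payoff=0.0000, prob=0.010535
DUDUDD: Ā=75.2066, payoff=0.0000, prob=0.010535
UUDUDD: Ā=91.0835, payoff=0.0000, prob=0.014485
DDUUDD: Ā=72.8126, payoff=0.0000, prob=0.010535
UDUUDD: Ā=88.1841, payoff=0.0000, prob=0.014485
DUUUDD: Ā=85.5241, payoff=0.0000, prob=0.014485
UUUUDD: Ā=103.5792, payoff=0.0000, prob=0.019917
DDDDUD: Ā=62.3544, payoff=4.5556, prob=0.007662
UDDDUD: Ā=75.5181, payoff=0.0000, prob=0.010535
DUDDUD: Ā=72.8581, payoff=0.0000, prob=0.010535
UUDDUD: Ā=88.2392, payoff=0.0000, prob=0.014485
DDUDUD: Ā=70.4641, payoff=0.0000, prob=0.010535
UDUDUD: Ā=85.3398, payoff=0.0000, prob=0.014485
DUUDUD: Ā=82.6798, payoff=0.0000, prob=0.014485
UUUDUD: Ā=100.1344, payoff=0.0000, prob=0.019917
DDDUUD: Ā=68.3095, payoff=0.0000, prob=0.010535
UDDUUD: Ā=82.7303, payoff=0.0000, prob=0.014485
DUDUUD: Ā=80.0703, payoff=0.0000, prob=0.014485
UUDUUD: Ā=96.9741, payoff=0.0000, prob=0.019917
DDUUUD: Ā=77.6763, payoff=0.0000, prob=0.014485
UDUUUD: Ā=94.0747, payoff=0.0000, prob=0.019917
DUUUUD: Ā=91.4147, payoff=0.0000, prob=0.019917
UUUUUD: Ā=110.7133, payoff=0.0000, prob=0.027386
DDDDDU: Ā=60.6091, payoff=6.3009, prob=0.007662
UDDDDU: Ā=73.4044, payoff=0.0000, prob=0.010535
DUDDDU: Ā=70.7444, payoff=0.0000, prob=0.010535
UUDDDU: Ā=85.6793, payoff=0.0000, prob=0.014485
DDUDDU: Ā=68.3504, payoff=0.0000, prob=0.010535
UDUDDU: Ā=82.7799, payoff=0.0000, prob=0.014485
DUUDDU: Ā=80.1199, payoff=0.0000, prob=0.014485
UUUDDU: Ā=97.0341, payoff=0.0000, prob=0.019917
DDDUDU: Ā=66.1958, payoff=0.7142, prob=0.010535
UDDUDU: Ā=80.1705, payoff=0.0000, prob=0.014485
DUDUDU: Ā=77.5105, payoff=0.0000, prob=0.014485
UUDUDU: Ā=93.8738, payoff=0.0000, prob=0.019917
DDUUDU: Ā=75.1165, payoff=0.0000, prob=0.014485
UDUUDU: Ā=90.9744, payoff=0.0000, prob=0.019917
DUUUDU: Ā=88.3144, payoff=0.0000, prob=0.019917
UUUUDU: Ā=106.9585, payoff=0.0000, prob=0.027386
DDDDUU: Ā=64.2567, payoff=2.6533, prob=0.010535
UDDDUU: Ā=77.8220, payoff=0.0000, prob=0.014485
DUDDUU: Ā=75.1620, payoff=0.0000, prob=0.014485
UUDDUU: Ā=91.0295, payoff=0.0000, prob=0.019917
DDUDUU: Ā=72.7680, payoff=0.0000, prob=0.014485
UDUDUU: Ā=88.1301, payoff=0.0000, prob=0.019917
DUUDUU: Ā=85.4701, payoff=0.0000, prob=0.019917
UUUDUU: Ā=103.5138, payoff=0.0000, prob=0.027386
DDDUUU: Ā=70.6134, payoff=0.0000, prob=0.014485
UDDUUU: Ā=85.5206, payoff=0.0000, prob=0.019917
DUDUUU: Ā=82.8606, payoff=0.0000, prob=0.019917
UUDUUU: Ā=100.3534, payoff=0.0000, prob=0.027386
DDUUUU: Ā=80.4666, payoff=0.0000, prob=0.019917
UDUUUU: Ā=97.4540, payoff=0.0000, prob=0.027386
DUUUUU: Ā=94.7940, payoff=0.0000, prob=0.027386
UUUUUU: Ā=114.8061, payoff=0.0000, prob=0.037656
Price = Σ prob·payoff / R^6 = 0.186101 / 1.061520 = 0.1753

price = 0.1753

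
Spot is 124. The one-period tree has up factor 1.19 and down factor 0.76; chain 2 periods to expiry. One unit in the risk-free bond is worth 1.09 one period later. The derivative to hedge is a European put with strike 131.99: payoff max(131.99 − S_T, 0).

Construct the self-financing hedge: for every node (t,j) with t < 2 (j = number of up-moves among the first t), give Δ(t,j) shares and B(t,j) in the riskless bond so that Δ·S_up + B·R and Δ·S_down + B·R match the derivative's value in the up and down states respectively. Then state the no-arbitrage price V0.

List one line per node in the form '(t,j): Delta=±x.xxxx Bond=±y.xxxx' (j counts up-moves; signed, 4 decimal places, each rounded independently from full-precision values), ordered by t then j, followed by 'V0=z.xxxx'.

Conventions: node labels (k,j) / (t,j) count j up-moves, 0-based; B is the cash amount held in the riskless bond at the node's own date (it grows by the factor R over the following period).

(0,0): Delta=-0.4242 Bond=61.3096
(1,0): Delta=-1.0000 Bond=121.0917
(1,1): Delta=-0.3128 Bond=50.3837
V0=8.7100

The replicating-portfolio and risk-neutral prices coincide; use p* = (1.09−0.76)/(1.19−0.76) = 0.7674 for the latter.
At maturity the claim pays: V(2,0)=60.3676, V(2,1)=19.8444, V(2,2)=0.0000
  t=1,j=0: stock 94.2400 → up 112.1456 (V=19.8444), down 71.6224 (V=60.3676). Price 26.8517; hedge Δ=-1.0000, bond B=121.0917.
  t=1,j=1: stock 147.5600 → up 175.5964 (V=0.0000), down 112.1456 (V=19.8444). Price 4.2339; hedge Δ=-0.3128, bond B=50.3837.
  t=0,j=0: stock 124.0000 → up 147.5600 (V=4.2339), down 94.2400 (V=26.8517). Price 8.7100; hedge Δ=-0.4242, bond B=61.3096.
As a check, the time-0 holding Δ(0,0)·S0 + B(0,0) comes to 8.7100 — exactly V0.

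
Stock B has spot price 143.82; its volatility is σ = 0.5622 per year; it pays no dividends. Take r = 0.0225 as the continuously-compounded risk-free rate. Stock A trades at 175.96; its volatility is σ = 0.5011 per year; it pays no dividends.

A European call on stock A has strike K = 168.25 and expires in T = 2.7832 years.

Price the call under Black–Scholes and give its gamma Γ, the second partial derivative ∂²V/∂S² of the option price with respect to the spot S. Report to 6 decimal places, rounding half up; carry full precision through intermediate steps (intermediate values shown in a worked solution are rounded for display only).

price = 63.497032
Γ = 0.002336

σ√T = 0.5011·√2.7832 = 0.835981
d₁ = (ln(S/K) + (r+σ²/2)T) / (σ√T) = (ln(175.96/168.25) + (0.0225+0.5011²/2)·2.7832) / 0.835981 = (0.044806 + 0.412054) / 0.835981 = 0.546496
d₂ = d₁ − σ√T = 0.546496 − 0.835981 = -0.289486
e^{−rT} = 0.939298
N(d₁) = 0.707637,  N(d₂) = 0.386105
Call price V = S·N(d₁) − K·e^{−rT}·N(d₂) = 124.515869 − 61.018837 = 63.497032
φ(d₁) = (1/√(2π))·e^{−d₁²/2} = 0.343603
Γ = φ(d₁) / (S·σ·√T) = 0.002336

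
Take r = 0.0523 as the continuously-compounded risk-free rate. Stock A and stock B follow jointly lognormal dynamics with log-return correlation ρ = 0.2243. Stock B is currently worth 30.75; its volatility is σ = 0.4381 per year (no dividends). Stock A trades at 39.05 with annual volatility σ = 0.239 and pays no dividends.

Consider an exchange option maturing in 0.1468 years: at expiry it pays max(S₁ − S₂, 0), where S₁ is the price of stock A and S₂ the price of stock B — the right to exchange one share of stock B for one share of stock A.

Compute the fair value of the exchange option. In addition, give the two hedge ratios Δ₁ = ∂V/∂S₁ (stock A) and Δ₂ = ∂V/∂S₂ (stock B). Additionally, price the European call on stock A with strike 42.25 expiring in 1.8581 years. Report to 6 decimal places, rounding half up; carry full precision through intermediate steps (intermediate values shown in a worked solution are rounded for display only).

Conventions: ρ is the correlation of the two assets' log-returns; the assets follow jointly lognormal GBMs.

σ_eff = √(σ₁² + σ₂² − 2ρσ₁σ₂) = √(0.239² + 0.4381² − 2·0.2243·0.239·0.4381) = 0.449535
d₁ = (ln(S₁/S₂) + (q₂ − q₁ + σ_eff²/2)T) / (σ_eff√T) = (ln(39.05/30.75) + (0.0 − 0.0 + 0.101041)·0.1468) / 0.172237 = 1.473468
d₂ = d₁ − σ_eff√T = 1.473468 − 0.172237 = 1.301231
N(d₁) = 0.929688,  N(d₂) = 0.903410
V = S₁·e^{−q₁T}·N(d₁) − S₂·e^{−q₂T}·N(d₂) = 36.304300 − 27.779868 = 8.524432
Δ₁ = e^{−q₁T}·N(d₁) = 0.929688;  Δ₂ = −e^{−q₂T}·N(d₂) = -0.903410
[vanilla: stock A call K=42.25]
σ√T = 0.239·√1.8581 = 0.325786
d₁ = (ln(S/K) + (r+σ²/2)T) / (σ√T) = (ln(39.05/42.25) + (0.0523+0.239²/2)·1.8581) / 0.325786 = (-0.078761 + 0.150247) / 0.325786 = 0.219424
d₂ = d₁ − σ√T = 0.219424 − 0.325786 = -0.106362
e^{−rT} = 0.907394
N(d₁) = 0.586840,  N(d₂) = 0.457648
price = S·N(d₁) − K·e^{−rT}·N(d₂) = 22.916113 − 17.545021 = 5.371092

exchange price = 8.524432
Δ1 = 0.929688
Δ2 = -0.903410
price(stock A call K=42.25) = 5.371092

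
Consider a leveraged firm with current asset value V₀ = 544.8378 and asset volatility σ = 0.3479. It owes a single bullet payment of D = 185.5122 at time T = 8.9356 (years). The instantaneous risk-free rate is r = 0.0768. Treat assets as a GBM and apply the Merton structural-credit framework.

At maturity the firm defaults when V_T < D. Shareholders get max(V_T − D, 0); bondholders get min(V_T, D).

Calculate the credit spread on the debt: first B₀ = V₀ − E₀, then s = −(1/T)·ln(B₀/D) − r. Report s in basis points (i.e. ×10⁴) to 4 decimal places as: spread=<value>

Work the structural quantities from V₀ = 544.8378 against face 185.5122:
d₁ = [ln(V₀/D) + (r + σ²/2)T] / (σ√T)
   = [ln(544.8378/185.5122) + (0.0768 + 0.5·0.3479²)·8.9356] / (0.3479·√8.9356)
   = [1.077367 + 1.227012] / 1.039959 = 2.215836
d₂ = d₁ − σ√T = 2.215836 − 1.039959 = 1.175877
N(d₁) = 0.986649,  N(d₂) = 0.880178,  e^(−rT) = 0.503458
E₀ = V₀·N(d₁) − D·e^(−rT)·N(d₂)
   = 544.8378·0.986649 − 185.5122·0.503458·0.880178 = 455.356886
B₀ = V₀ − E₀ = 544.8378 − 455.356886 = 89.480914
spread = −(1/T)·ln(B₀/D) − r = −(1/8.9356)·ln(89.480914/185.5122) − 0.0768 = 0.00479444
in basis points: 0.00479444 × 10⁴ = 47.9444 bp

spread=47.9444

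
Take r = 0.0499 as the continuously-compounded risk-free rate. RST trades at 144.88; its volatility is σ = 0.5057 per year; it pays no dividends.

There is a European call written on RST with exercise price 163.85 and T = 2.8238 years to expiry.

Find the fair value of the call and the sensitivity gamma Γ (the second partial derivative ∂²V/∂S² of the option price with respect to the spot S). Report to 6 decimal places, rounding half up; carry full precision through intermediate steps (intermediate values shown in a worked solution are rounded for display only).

price = 48.548150
Γ = 0.002934

σ√T = 0.5057·√2.8238 = 0.849787
d₁ = (ln(S/K) + (r+σ²/2)T) / (σ√T) = (ln(144.88/163.85) + (0.0499+0.5057²/2)·2.8238) / 0.849787 = (-0.123046 + 0.501976) / 0.849787 = 0.445913
d₂ = d₁ − σ√T = 0.445913 − 0.849787 = -0.403874
e^{−rT} = 0.868570
N(d₁) = 0.672170,  N(d₂) = 0.343153
Call price V = S·N(d₁) − K·e^{−rT}·N(d₂) = 97.383973 − 48.835822 = 48.548150
φ(d₁) = (1/√(2π))·e^{−d₁²/2} = 0.361188
Γ = φ(d₁) / (S·σ·√T) = 0.002934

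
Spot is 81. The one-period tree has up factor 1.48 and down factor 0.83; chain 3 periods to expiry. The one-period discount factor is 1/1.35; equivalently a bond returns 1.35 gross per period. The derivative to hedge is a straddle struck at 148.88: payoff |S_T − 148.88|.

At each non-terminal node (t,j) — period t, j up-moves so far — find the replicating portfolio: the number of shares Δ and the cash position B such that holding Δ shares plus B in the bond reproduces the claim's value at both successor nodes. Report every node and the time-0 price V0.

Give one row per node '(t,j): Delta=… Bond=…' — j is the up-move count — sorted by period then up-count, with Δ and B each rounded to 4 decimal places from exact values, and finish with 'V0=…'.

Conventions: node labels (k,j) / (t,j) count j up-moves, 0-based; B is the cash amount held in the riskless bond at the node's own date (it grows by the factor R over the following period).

(0,0): Delta=0.5168 Bond=-15.0248
(1,0): Delta=-1.0000 Bond=81.6900
(1,1): Delta=0.7294 Bond=-45.7769
(2,0): Delta=-1.0000 Bond=110.2815
(2,1): Delta=-1.0000 Bond=110.2815
(2,2): Delta=0.9719 Bond=-104.8189
V0=26.8348

Risk-neutral probability p* = (R−d)/(u−d) = (1.35−0.83)/(1.48−0.83) = 0.8000.
At maturity the claim pays: V(3,0)=102.5653, V(3,1)=66.2947, V(3,2)=1.6194, V(3,3)=113.7052
(2,0): S=55.8009. Δ = (V_up−V_dn)/(S_up−S_dn) = (66.2947−102.5653)/(82.5853−46.3147) = -1.0000. V = [p*·66.2947 + (1−p*)·102.5653]/1.35 = 54.4806. B = V − Δ·S = 110.2815.
(2,1): S=99.5004. Δ = (V_up−V_dn)/(S_up−S_dn) = (1.6194−66.2947)/(147.2606−82.5853) = -1.0000. V = [p*·1.6194 + (1−p*)·66.2947]/1.35 = 10.7811. B = V − Δ·S = 110.2815.
(2,2): S=177.4224. Δ = (V_up−V_dn)/(S_up−S_dn) = (113.7052−1.6194)/(262.5852−147.2606) = 0.9719. V = [p*·113.7052 + (1−p*)·1.6194]/1.35 = 67.6207. B = V − Δ·S = -104.8189.
(1,0): S=67.2300. Δ = (V_up−V_dn)/(S_up−S_dn) = (10.7811−54.4806)/(99.5004−55.8009) = -1.0000. V = [p*·10.7811 + (1−p*)·54.4806]/1.35 = 14.4600. B = V − Δ·S = 81.6900.
(1,1): S=119.8800. Δ = (V_up−V_dn)/(S_up−S_dn) = (67.6207−10.7811)/(177.4224−99.5004) = 0.7294. V = [p*·67.6207 + (1−p*)·10.7811]/1.35 = 41.6687. B = V − Δ·S = -45.7769.
(0,0): S=81.0000. Δ = (V_up−V_dn)/(S_up−S_dn) = (41.6687−14.4600)/(119.8800−67.2300) = 0.5168. V = [p*·41.6687 + (1−p*)·14.4600]/1.35 = 26.8348. B = V − Δ·S = -15.0248.
Check: Δ(0,0)·S0 + B(0,0) = 26.8348 = V0.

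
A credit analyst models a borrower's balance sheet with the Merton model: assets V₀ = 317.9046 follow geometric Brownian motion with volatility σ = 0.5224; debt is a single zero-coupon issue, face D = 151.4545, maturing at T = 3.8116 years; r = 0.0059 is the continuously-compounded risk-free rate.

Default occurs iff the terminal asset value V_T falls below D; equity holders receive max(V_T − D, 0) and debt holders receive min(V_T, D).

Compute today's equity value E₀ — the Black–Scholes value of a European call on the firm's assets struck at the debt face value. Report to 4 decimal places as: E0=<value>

Equity is a call on the firm's assets struck at D = 151.4545:
d₁ = [ln(V₀/D) + (r + σ²/2)T] / (σ√T)
   = [ln(317.9046/151.4545) + (0.0059 + 0.5·0.5224²)·3.8116] / (0.5224·√3.8116)
   = [0.741466 + 0.542585] / 1.019898 = 1.258999
d₂ = d₁ − σ√T = 1.258999 − 1.019898 = 0.239101
N(d₁) = 0.895985,  N(d₂) = 0.594486,  e^(−rT) = 0.977763
E₀ = V₀·N(d₁) − D·e^(−rT)·N(d₂)
   = 317.9046·0.895985 − 151.4545·0.977763·0.594486 = 196.802228

E0=196.8022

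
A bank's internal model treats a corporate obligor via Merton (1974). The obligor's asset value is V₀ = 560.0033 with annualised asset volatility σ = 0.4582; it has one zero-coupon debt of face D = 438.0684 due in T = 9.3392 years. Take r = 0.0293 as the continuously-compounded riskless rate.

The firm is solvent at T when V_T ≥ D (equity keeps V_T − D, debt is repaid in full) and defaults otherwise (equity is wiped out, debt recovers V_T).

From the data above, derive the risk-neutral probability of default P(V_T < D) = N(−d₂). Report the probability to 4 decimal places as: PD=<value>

Work the structural quantities from V₀ = 560.0033 against face 438.0684:
d₁ = [ln(V₀/D) + (r + σ²/2)T] / (σ√T)
   = [ln(560.0033/438.0684) + (0.0293 + 0.5·0.4582²)·9.3392] / (0.4582·√9.3392)
   = [0.245568 + 1.254008] / 1.400264 = 1.070924
d₂ = d₁ − σ√T = 1.070924 − 1.400264 = -0.329340
risk-neutral PD = N(−d₂) = N(0.329340) = 0.629051

PD=0.6291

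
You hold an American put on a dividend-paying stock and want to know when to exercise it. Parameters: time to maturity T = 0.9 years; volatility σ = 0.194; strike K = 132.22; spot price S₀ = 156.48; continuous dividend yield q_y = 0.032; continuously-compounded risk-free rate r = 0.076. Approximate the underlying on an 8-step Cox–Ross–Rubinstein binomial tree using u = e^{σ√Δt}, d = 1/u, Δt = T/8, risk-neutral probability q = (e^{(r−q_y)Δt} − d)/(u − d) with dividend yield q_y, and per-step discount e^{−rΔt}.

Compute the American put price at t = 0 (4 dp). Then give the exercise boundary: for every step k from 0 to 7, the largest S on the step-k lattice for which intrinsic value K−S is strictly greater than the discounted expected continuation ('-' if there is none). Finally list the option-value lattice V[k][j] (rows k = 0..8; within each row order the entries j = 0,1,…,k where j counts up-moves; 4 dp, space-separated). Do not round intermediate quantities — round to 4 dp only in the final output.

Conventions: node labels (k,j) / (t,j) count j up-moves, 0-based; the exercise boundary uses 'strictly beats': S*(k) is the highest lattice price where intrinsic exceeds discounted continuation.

params: Δt=0.11250 u=1.06723 d=0.93700 q=0.52184 e^(-rΔt)=0.99149
t_8 payoffs: 39.2412 26.3184 11.5994 0.0000 0.0000 0.0000 0.0000 0.0000 0.0000
t_7: node(7,0) S=99.2301 payoff=32.9899 vs cont=32.2208 → 32.9899 [stop]  node(7,1) S=113.0218 payoff=19.1982 vs cont=18.4787 → 19.1982 [stop]  node(7,2) S=128.7303 payoff=3.4897 vs cont=5.4991 → 5.4991 [wait]  node(7,3) S=146.6221 payoff=0.0000 vs cont=0.0000 → 0.0000 [wait]  node(7,4) S=167.0007 payoff=0.0000 vs cont=0.0000 → 0.0000 [wait]  node(7,5) S=190.2116 payoff=0.0000 vs cont=0.0000 → 0.0000 [wait]  node(7,6) S=216.6485 payoff=0.0000 vs cont=0.0000 → 0.0000 [wait]  node(7,7) S=246.7598 payoff=0.0000 vs cont=0.0000 → 0.0000 [wait]  ⇒ S*(7)=113.0218
t_6: node(6,0) S=105.9016 payoff=26.3184 vs cont=25.5733 → 26.3184 [stop]  node(6,1) S=120.6206 payoff=11.5994 vs cont=11.9469 → 11.9469 [wait]  node(6,2) S=137.3853 payoff=0.0000 vs cont=2.6071 → 2.6071 [wait]  node(6,3) S=156.4800 payoff=0.0000 vs cont=0.0000 → 0.0000 [wait]  node(6,4) S=178.2287 payoff=0.0000 vs cont=0.0000 → 0.0000 [wait]  node(6,5) S=203.0001 payoff=0.0000 vs cont=0.0000 → 0.0000 [wait]  node(6,6) S=231.2145 payoff=0.0000 vs cont=0.0000 → 0.0000 [wait]  ⇒ S*(6)=105.9016
t_5: node(5,0) S=113.0218 payoff=19.1982 vs cont=18.6585 → 19.1982 [stop]  node(5,1) S=128.7303 payoff=3.4897 vs cont=7.0128 → 7.0128 [wait]  node(5,2) S=146.6221 payoff=0.0000 vs cont=1.2360 → 1.2360 [wait]  node(5,3) S=167.0007 payoff=0.0000 vs cont=0.0000 → 0.0000 [wait]  node(5,4) S=190.2116 payoff=0.0000 vs cont=0.0000 → 0.0000 [wait]  node(5,5) S=216.6485 payoff=0.0000 vs cont=0.0000 → 0.0000 [wait]  ⇒ S*(5)=113.0218
t_4: node(4,0) S=120.6206 payoff=11.5994 vs cont=12.7300 → 12.7300 [wait]  node(4,1) S=137.3853 payoff=0.0000 vs cont=3.9642 → 3.9642 [wait]  node(4,2) S=156.4800 payoff=0.0000 vs cont=0.5860 → 0.5860 [wait]  node(4,3) S=178.2287 payoff=0.0000 vs cont=0.0000 → 0.0000 [wait]  node(4,4) S=203.0001 payoff=0.0000 vs cont=0.0000 → 0.0000 [wait]  ⇒ S*(4)=-
t_3: node(3,0) S=128.7303 payoff=3.4897 vs cont=8.0862 → 8.0862 [wait]  node(3,1) S=146.6221 payoff=0.0000 vs cont=2.1825 → 2.1825 [wait]  node(3,2) S=167.0007 payoff=0.0000 vs cont=0.2778 → 0.2778 [wait]  node(3,3) S=190.2116 payoff=0.0000 vs cont=0.0000 → 0.0000 [wait]  ⇒ S*(3)=-
t_2: node(2,0) S=137.3853 payoff=0.0000 vs cont=4.9628 → 4.9628 [wait]  node(2,1) S=156.4800 payoff=0.0000 vs cont=1.1784 → 1.1784 [wait]  node(2,2) S=178.2287 payoff=0.0000 vs cont=0.1317 → 0.1317 [wait]  ⇒ S*(2)=-
t_1: node(1,0) S=146.6221 payoff=0.0000 vs cont=2.9625 → 2.9625 [wait]  node(1,1) S=167.0007 payoff=0.0000 vs cont=0.6268 → 0.6268 [wait]  ⇒ S*(1)=-
t_0: node(0,0) S=156.4800 payoff=0.0000 vs cont=1.7288 → 1.7288 [wait]  ⇒ S*(0)=-

price = 1.7288
boundary = - - - - - 113.0218 105.9016 113.0218
tree:
1.7288
2.9625 0.6268
4.9628 1.1784 0.1317
8.0862 2.1825 0.2778 0.0000
12.7300 3.9642 0.5860 0.0000 0.0000
19.1982 7.0128 1.2360 0.0000 0.0000 0.0000
26.3184 11.9469 2.6071 0.0000 0.0000 0.0000 0.0000
32.9899 19.1982 5.4991 0.0000 0.0000 0.0000 0.0000 0.0000
39.2412 26.3184 11.5994 0.0000 0.0000 0.0000 0.0000 0.0000 0.0000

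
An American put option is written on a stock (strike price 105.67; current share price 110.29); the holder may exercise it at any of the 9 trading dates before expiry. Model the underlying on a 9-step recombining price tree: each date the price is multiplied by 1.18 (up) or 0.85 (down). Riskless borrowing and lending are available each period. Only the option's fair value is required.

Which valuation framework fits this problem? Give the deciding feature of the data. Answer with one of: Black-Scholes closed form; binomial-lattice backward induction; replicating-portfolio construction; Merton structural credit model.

Key observation: the put (strike 105.67 on spot 110.29) is American-style on a 9-step discrete price model, so the early-exercise decision at every node requires stepwise backward valuation — a closed form cannot price the exercise right.

framework: binomial-lattice backward induction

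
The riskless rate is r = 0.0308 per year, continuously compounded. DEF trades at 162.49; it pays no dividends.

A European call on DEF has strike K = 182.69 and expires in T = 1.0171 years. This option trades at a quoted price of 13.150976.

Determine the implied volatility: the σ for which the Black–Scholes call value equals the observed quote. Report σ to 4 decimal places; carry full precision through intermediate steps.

sigma = 0.2878

At σ = 0.2878 the Black–Scholes value reproduces the quote:
σ√T = 0.2878·√1.0171 = 0.290250
d₁ = (ln(S/K) + (r+σ²/2)T) / (σ√T) = (ln(162.49/182.69) + (0.0308+0.2878²/2)·1.0171) / 0.290250 = (-0.117174 + 0.073449) / 0.290250 = -0.150646
d₂ = d₁ − σ√T = -0.150646 − 0.290250 = -0.440896
e^{−rT} = 0.969159
N(d₁) = 0.440128,  N(d₂) = 0.329644
V = S·N(d₁) − K·e^{−rT}·N(d₂) = 71.516329 − 58.365353 = 13.150976 (matching the quote); vega is positive throughout, so no other σ reproduces this price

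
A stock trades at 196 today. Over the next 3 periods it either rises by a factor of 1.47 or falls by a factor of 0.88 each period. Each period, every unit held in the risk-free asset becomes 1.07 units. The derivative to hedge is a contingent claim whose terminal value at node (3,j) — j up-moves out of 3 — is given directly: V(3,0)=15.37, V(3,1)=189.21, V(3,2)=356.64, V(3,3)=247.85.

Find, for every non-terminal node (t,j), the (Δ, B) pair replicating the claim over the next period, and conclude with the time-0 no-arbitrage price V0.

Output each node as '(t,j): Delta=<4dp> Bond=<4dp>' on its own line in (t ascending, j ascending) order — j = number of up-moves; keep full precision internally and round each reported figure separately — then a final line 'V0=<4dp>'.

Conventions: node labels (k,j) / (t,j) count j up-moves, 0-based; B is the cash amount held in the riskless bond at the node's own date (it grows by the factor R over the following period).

(0,0): Delta=1.0705 Bond=-69.1607
(1,0): Delta=1.5776 Bond=-161.4600
(1,1): Delta=0.4315 Bond=110.1201
(2,0): Delta=1.9412 Bond=-227.9596
(2,1): Delta=1.1192 Bond=-56.5571
(2,2): Delta=-0.4354 Bond=484.9561
V0=140.6580

Risk-neutral probability p* = (R−d)/(u−d) = (1.07−0.88)/(1.47−0.88) = 0.3220.
Expiry values: V(3,0)=15.3700, V(3,1)=189.2100, V(3,2)=356.6400, V(3,3)=247.8500
  t=2,j=0: stock 151.7824 → up 223.1201 (V=189.2100), down 133.5685 (V=15.3700). Price 66.6845; hedge Δ=1.9412, bond B=-227.9596.
  t=2,j=1: stock 253.5456 → up 372.7120 (V=356.6400), down 223.1201 (V=189.2100). Price 227.2226; hedge Δ=1.1192, bond B=-56.5571.
  t=2,j=2: stock 423.5364 → up 622.5985 (V=247.8500), down 372.7120 (V=356.6400). Price 300.5663; hedge Δ=-0.4354, bond B=484.9561.
  t=1,j=0: stock 172.4800 → up 253.5456 (V=227.2226), down 151.7824 (V=66.6845). Price 110.6385; hedge Δ=1.5776, bond B=-161.4600.
  t=1,j=1: stock 288.1200 → up 423.5364 (V=300.5663), down 253.5456 (V=227.2226). Price 234.4315; hedge Δ=0.4315, bond B=110.1201.
  t=0,j=0: stock 196.0000 → up 288.1200 (V=234.4315), down 172.4800 (V=110.6385). Price 140.6580; hedge Δ=1.0705, bond B=-69.1607.
As a check, the time-0 holding Δ(0,0)·S0 + B(0,0) comes to 140.6580 — exactly V0.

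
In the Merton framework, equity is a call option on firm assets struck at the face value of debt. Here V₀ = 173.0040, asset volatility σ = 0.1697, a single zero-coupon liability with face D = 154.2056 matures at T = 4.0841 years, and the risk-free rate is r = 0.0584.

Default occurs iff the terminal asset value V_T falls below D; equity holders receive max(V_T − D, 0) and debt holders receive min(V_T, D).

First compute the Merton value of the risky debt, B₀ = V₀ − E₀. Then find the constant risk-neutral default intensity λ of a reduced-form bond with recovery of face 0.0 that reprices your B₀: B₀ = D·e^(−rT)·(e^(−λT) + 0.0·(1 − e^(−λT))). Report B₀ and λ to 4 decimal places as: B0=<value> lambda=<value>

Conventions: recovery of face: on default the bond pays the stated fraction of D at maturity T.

Apply the equity-as-call identities (strike 154.2056, horizon 4.0841 years):
d₁ = [ln(V₀/D) + (r + σ²/2)T] / (σ√T)
   = [ln(173.0040/154.2056) + (0.0584 + 0.5·0.1697²)·4.0841] / (0.1697·√4.0841)
   = [0.115028 + 0.297319] / 0.342949 = 1.202354
d₂ = d₁ − σ√T = 1.202354 − 0.342949 = 0.859404
N(d₁) = 0.885387,  N(d₂) = 0.804941,  e^(−rT) = 0.787800
E₀ = V₀·N(d₁) − D·e^(−rT)·N(d₂)
   = 173.0040·0.885387 − 154.2056·0.787800·0.804941 = 55.388671
B₀ = V₀ − E₀ = 173.0040 − 55.388671 = 117.615329
e^(−λT) = (B₀·e^(rT)/D − 0)/(1 − 0) = (117.6153·1.269358/154.2056 − 0)/1 = 0.96816165
λ = −ln(0.96816165)/4.0841 = 0.007922

B0=117.6153 lambda=0.0079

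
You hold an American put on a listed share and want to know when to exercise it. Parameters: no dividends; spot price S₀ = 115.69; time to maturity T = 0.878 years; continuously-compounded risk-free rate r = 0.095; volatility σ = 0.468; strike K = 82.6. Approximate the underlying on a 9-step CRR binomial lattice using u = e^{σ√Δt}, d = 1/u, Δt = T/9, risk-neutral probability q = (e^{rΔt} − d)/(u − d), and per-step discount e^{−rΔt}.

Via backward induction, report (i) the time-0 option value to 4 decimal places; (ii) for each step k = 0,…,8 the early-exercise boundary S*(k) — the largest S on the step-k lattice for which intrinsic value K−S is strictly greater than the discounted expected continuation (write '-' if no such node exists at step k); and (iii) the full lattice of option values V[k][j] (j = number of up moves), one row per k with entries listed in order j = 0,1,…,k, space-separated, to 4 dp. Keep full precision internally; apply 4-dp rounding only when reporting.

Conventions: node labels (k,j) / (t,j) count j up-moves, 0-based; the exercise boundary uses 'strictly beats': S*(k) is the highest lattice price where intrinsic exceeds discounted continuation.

Δt=0.09756  u=1.15740  d=0.86401  q=0.49526  discount=0.99078
step 9 (expiry): payoffs max(K−S,0) = 51.5579 41.0170 26.8966 7.9814 0.0000 0.0000 0.0000 0.0000 0.0000 0.0000
step 8: (k=8,j=0): S=35.9280, K−S=46.6720, hold=45.9100 ⇒ V=46.6720 exercise | (k=8,j=1): S=48.1281, K−S=34.4719, hold=33.7099 ⇒ V=34.4719 exercise | (k=8,j=2): S=64.4710, K−S=18.1290, hold=17.3670 ⇒ V=18.1290 exercise | (k=8,j=3): S=86.3635, K−S=0.0000, hold=3.9914 ⇒ V=3.9914 continue | (k=8,j=4): S=115.6900, K−S=0.0000, hold=0.0000 ⇒ V=0.0000 continue | (k=8,j=5): S=154.9749, K−S=0.0000, hold=0.0000 ⇒ V=0.0000 continue | (k=8,j=6): S=207.5999, K−S=0.0000, hold=0.0000 ⇒ V=0.0000 continue | (k=8,j=7): S=278.0947, K−S=0.0000, hold=0.0000 ⇒ V=0.0000 continue | (k=8,j=8): S=372.5275, K−S=0.0000, hold=0.0000 ⇒ V=0.0000 continue  boundary S*=64.4710
step 7: (k=7,j=0): S=41.5830, K−S=41.0170, hold=40.2550 ⇒ V=41.0170 exercise | (k=7,j=1): S=55.7034, K−S=26.8966, hold=26.1346 ⇒ V=26.8966 exercise | (k=7,j=2): S=74.6186, K−S=7.9814, hold=11.0246 ⇒ V=11.0246 continue | (k=7,j=3): S=99.9570, K−S=0.0000, hold=1.9960 ⇒ V=1.9960 continue | (k=7,j=4): S=133.8994, K−S=0.0000, hold=0.0000 ⇒ V=0.0000 continue | (k=7,j=5): S=179.3677, K−S=0.0000, hold=0.0000 ⇒ V=0.0000 continue | (k=7,j=6): S=240.2757, K−S=0.0000, hold=0.0000 ⇒ V=0.0000 continue | (k=7,j=7): S=321.8663, K−S=0.0000, hold=0.0000 ⇒ V=0.0000 continue  boundary S*=55.7034
step 6: (k=6,j=0): S=48.1281, K−S=34.4719, hold=33.7099 ⇒ V=34.4719 exercise | (k=6,j=1): S=64.4710, K−S=18.1290, hold=18.8603 ⇒ V=18.8603 continue | (k=6,j=2): S=86.3635, K−S=0.0000, hold=6.4927 ⇒ V=6.4927 continue | (k=6,j=3): S=115.6900, K−S=0.0000, hold=0.9982 ⇒ V=0.9982 continue | (k=6,j=4): S=154.9749, K−S=0.0000, hold=0.0000 ⇒ V=0.0000 continue | (k=6,j=5): S=207.5999, K−S=0.0000, hold=0.0000 ⇒ V=0.0000 continue | (k=6,j=6): S=278.0947, K−S=0.0000, hold=0.0000 ⇒ V=0.0000 continue  boundary S*=48.1281
step 5: (k=5,j=0): S=55.7034, K−S=26.8966, hold=26.4935 ⇒ V=26.8966 exercise | (k=5,j=1): S=74.6186, K−S=7.9814, hold=12.6177 ⇒ V=12.6177 continue | (k=5,j=2): S=99.9570, K−S=0.0000, hold=3.7367 ⇒ V=3.7367 continue | (k=5,j=3): S=133.8994, K−S=0.0000, hold=0.4992 ⇒ V=0.4992 continue | (k=5,j=4): S=179.3677, K−S=0.0000, hold=0.0000 ⇒ V=0.0000 continue | (k=5,j=5): S=240.2757, K−S=0.0000, hold=0.0000 ⇒ V=0.0000 continue  boundary S*=55.7034
step 4: (k=4,j=0): S=64.4710, K−S=18.1290, hold=19.6420 ⇒ V=19.6420 continue | (k=4,j=1): S=86.3635, K−S=0.0000, hold=8.1435 ⇒ V=8.1435 continue | (k=4,j=2): S=115.6900, K−S=0.0000, hold=2.1136 ⇒ V=2.1136 continue | (k=4,j=3): S=154.9749, K−S=0.0000, hold=0.2496 ⇒ V=0.2496 continue | (k=4,j=4): S=207.5999, K−S=0.0000, hold=0.0000 ⇒ V=0.0000 continue  boundary S*=-
step 3: (k=3,j=0): S=74.6186, K−S=7.9814, hold=13.8186 ⇒ V=13.8186 continue | (k=3,j=1): S=99.9570, K−S=0.0000, hold=5.1096 ⇒ V=5.1096 continue | (k=3,j=2): S=133.8994, K−S=0.0000, hold=1.1795 ⇒ V=1.1795 continue | (k=3,j=3): S=179.3677, K−S=0.0000, hold=0.1248 ⇒ V=0.1248 continue  boundary S*=-
step 2: (k=2,j=0): S=86.3635, K−S=0.0000, hold=9.4177 ⇒ V=9.4177 continue | (k=2,j=1): S=115.6900, K−S=0.0000, hold=3.1340 ⇒ V=3.1340 continue | (k=2,j=2): S=154.9749, K−S=0.0000, hold=0.6511 ⇒ V=0.6511 continue  boundary S*=-
step 1: (k=1,j=0): S=99.9570, K−S=0.0000, hold=6.2475 ⇒ V=6.2475 continue | (k=1,j=1): S=133.8994, K−S=0.0000, hold=1.8868 ⇒ V=1.8868 continue  boundary S*=-
step 0: (k=0,j=0): S=115.6900, K−S=0.0000, hold=4.0501 ⇒ V=4.0501 continue  boundary S*=-

price = 4.0501
boundary = - - - - - 55.7034 48.1281 55.7034 64.4710
tree:
4.0501
6.2475 1.8868
9.4177 3.1340 0.6511
13.8186 5.1096 1.1795 0.1248
19.6420 8.1435 2.1136 0.2496 0.0000
26.8966 12.6177 3.7367 0.4992 0.0000 0.0000
34.4719 18.8603 6.4927 0.9982 0.0000 0.0000 0.0000
41.0170 26.8966 11.0246 1.9960 0.0000 0.0000 0.0000 0.0000
46.6720 34.4719 18.1290 3.9914 0.0000 0.0000 0.0000 0.0000 0.0000
51.5579 41.0170 26.8966 7.9814 0.0000 0.0000 0.0000 0.0000 0.0000 0.0000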